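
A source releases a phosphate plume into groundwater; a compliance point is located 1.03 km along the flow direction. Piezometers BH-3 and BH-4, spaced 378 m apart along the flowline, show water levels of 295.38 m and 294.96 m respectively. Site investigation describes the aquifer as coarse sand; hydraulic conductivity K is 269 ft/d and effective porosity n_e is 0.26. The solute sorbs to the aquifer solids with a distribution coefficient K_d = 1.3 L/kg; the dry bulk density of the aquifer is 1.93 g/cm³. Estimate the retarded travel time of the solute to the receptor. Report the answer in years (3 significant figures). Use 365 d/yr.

85.8 years

Hydraulic gradient i = (295.38 − 294.96) / 378 = 0.42 / 378 = 0.001111
K = 269 ft/d × 0.3048 = 81.99 m/d
q = Ki = 81.99 × 0.001111 = 0.09110 m/d
Seepage velocity v = q / n = 0.09110 / 0.26 = 0.3504 m/d
Retardation R = 1 + ρ_b·K_d/n = 1 + 1.93×1.3/0.26 = 10.65
Contaminant velocity v_c = v/R = 0.3504/10.65 = 0.03290 m/d
L = 1.03 km = 1030 m
t = L/v_c = 1030/0.03290 = 31310 d
   = 31310/365 = 85.8 yr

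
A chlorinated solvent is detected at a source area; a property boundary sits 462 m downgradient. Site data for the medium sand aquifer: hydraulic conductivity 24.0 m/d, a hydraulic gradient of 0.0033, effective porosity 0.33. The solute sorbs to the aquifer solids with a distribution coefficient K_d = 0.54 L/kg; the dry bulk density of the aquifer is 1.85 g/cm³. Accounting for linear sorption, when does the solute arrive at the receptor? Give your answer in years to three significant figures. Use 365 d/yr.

q = Ki = 24.0 × 0.0033 = 0.07920 m/d
v_s = q/n_e = 0.07920/0.33 = 0.2400 m/d
Retardation R = 1 + ρ_b·K_d/n = 1 + 1.85×0.54/0.33 = 4.027
Contaminant velocity v_c = v/R = 0.2400/4.027 = 0.05959 m/d
t = L/v_c = 462/0.05959 = 7753 d
   = 7753/365 = 21.2 yr

21.2 years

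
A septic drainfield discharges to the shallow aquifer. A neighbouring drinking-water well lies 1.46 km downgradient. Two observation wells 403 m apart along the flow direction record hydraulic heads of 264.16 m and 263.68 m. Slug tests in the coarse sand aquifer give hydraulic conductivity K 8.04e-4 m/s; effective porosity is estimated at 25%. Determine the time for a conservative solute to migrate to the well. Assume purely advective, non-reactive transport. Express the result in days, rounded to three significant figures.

Hydraulic gradient i = (264.16 − 263.68) / 403 = 0.48 / 403 = 0.001191
K = 8.04e-4 m/s × 86400 s/d = 69.47 m/d
Darcy flux q = K·i = 69.47 × 0.001191 = 0.08274 m/d
v_s = q/n_e = 0.08274/0.25 = 0.3310 m/d
L = 1.46 km = 1460 m
t = L / v = 1460 / 0.3310 = 4412 d

4410 days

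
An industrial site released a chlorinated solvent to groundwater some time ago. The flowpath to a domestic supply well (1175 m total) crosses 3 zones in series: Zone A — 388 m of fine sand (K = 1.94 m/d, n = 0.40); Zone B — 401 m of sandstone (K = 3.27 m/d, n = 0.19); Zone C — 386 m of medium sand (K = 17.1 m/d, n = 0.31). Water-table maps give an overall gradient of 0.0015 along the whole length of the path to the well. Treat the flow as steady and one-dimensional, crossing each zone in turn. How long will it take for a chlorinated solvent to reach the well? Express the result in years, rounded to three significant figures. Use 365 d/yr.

Steady 1-D flow in series ⇒ the Darcy flux q is identical in every zone and the zone head losses add (resistances L/K in series).
Σ(L/K) = 388/1.94 + 401/3.27 + 386/17.1 = 200.0 + 122.6 + 22.57 = 345.2 d
K_eq = L_total / Σ(L/K) = 1175 / 345.2 = 3.404 m/d
q = K_eq · i = 3.404 × 0.0015 = 0.005106 m/d (same in every zone)
Zone A: v = q/n = 0.005106/0.40 = 0.01276 m/d → t_A = 388/0.01276 = 30400 d
Zone B: v = q/n = 0.005106/0.19 = 0.02687 m/d → t_B = 401/0.02687 = 14920 d
Zone C: v = q/n = 0.005106/0.31 = 0.01647 m/d → t_C = 386/0.01647 = 23440 d
Total t = 30400 + 14920 + 23440 = 68760 d
   = 68760 / 365 = 188 yr

188 years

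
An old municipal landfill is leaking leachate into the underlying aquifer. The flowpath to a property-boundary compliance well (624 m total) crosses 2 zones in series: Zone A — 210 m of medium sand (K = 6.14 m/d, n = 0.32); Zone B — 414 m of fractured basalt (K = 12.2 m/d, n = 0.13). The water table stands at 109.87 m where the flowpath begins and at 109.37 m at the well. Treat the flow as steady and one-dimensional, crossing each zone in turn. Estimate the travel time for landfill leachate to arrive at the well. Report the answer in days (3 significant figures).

16500 days

Total head drop ΔH = 109.87 − 109.37 = 0.50 m
Continuity: the same q passes through each zone, so ΔH = q·Σ(L_j/K_j) — the zones act as resistances in series.
Σ(L/K) = 210/6.14 + 414/12.2 = 34.20 + 33.93 = 68.14 d
q = ΔH / Σ(L/K) = 0.50 / 68.14 = 0.007338 m/d (same in every zone)
Zone A: v = q/n = 0.007338/0.32 = 0.02293 m/d → t_A = 210/0.02293 = 9158 d
Zone B: v = q/n = 0.007338/0.13 = 0.05645 m/d → t_B = 414/0.05645 = 7334 d
Total t = 9158 + 7334 = 16490 d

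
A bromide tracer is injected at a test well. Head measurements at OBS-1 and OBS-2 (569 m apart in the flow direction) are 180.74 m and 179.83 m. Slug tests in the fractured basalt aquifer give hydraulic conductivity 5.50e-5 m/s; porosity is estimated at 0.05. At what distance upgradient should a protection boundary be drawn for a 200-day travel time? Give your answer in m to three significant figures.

30.4 m

Hydraulic gradient i = (180.74 − 179.83) / 569 = 0.91 / 569 = 0.001599
K = 5.50e-5 m/s × 86400 s/d = 4.752 m/d
Darcy flux q = K·i = 4.752 × 0.001599 = 0.007600 m/d
v_s = q/n_e = 0.007600/0.05 = 0.1520 m/d
L = v × T = 0.1520 × 200 = 30.40 m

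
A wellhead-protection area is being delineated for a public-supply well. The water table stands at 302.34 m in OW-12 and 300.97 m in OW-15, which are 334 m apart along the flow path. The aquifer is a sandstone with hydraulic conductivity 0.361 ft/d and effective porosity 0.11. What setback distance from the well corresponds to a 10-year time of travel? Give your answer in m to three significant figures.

15.0 m

Hydraulic gradient i = (302.34 − 300.97) / 334 = 1.37 / 334 = 0.004102
K = 0.361 ft/d × 0.3048 = 0.1100 m/d
q = Ki = 0.1100 × 0.004102 = 4.513e-4 m/d
v_s = q/n_e = 4.513e-4/0.11 = 0.004103 m/d
T = 10 yr × 365 = 3650 d
L = v × T = 0.004103 × 3650 = 14.98 m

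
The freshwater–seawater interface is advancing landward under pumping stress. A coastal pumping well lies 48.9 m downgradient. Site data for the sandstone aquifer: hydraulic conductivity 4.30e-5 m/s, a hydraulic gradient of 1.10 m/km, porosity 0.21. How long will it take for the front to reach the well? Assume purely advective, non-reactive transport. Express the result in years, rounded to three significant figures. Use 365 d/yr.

K = 4.30e-5 m/s × 86400 s/d = 3.715 m/d
Darcy flux q = K·i = 3.715 × 0.0011 = 0.004087 m/d
Seepage velocity v = q / n = 0.004087 / 0.21 = 0.01946 m/d
t = L / v = 48.9 / 0.01946 = 2513 d
   = 2513 / 365 = 6.88 yr

6.88 years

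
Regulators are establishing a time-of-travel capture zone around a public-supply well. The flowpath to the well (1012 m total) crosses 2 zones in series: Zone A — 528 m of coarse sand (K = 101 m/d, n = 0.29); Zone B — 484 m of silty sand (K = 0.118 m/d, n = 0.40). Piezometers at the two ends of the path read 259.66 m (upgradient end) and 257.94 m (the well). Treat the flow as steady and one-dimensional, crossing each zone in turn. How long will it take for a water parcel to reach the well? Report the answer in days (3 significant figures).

828000 days

Total head drop ΔH = 259.66 − 257.94 = 1.72 m
Continuity: the same q passes through each zone, so ΔH = q·Σ(L_j/K_j) — the zones act as resistances in series.
Σ(L/K) = 528/101 + 484/0.118 = 5.228 + 4102 = 4107 d
q = ΔH / Σ(L/K) = 1.72 / 4107 = 4.188e-4 m/d (same in every zone)
Zone A: v = q/n = 4.188e-4/0.29 = 0.001444 m/d → t_A = 528/0.001444 = 365600 d
Zone B: v = q/n = 4.188e-4/0.40 = 0.001047 m/d → t_B = 484/0.001047 = 462300 d
Total t = 365600 + 462300 = 827900 d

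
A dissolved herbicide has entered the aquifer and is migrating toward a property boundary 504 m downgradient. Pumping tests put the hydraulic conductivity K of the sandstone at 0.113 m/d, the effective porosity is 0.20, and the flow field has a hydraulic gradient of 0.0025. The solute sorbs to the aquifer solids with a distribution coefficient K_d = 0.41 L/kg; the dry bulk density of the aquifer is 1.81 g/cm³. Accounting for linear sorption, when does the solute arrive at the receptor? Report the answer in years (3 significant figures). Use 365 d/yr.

4600 years

Darcy flux q = K·i = 0.113 × 0.0025 = 2.825e-4 m/d
Seepage velocity v = q / n = 2.825e-4 / 0.20 = 0.001413 m/d
Retardation R = 1 + ρ_b·K_d/n = 1 + 1.81×0.41/0.20 = 4.711
Contaminant velocity v_c = v/R = 0.001413/4.711 = 2.999e-4 m/d
t = L/v_c = 504/2.999e-4 = 1.681e6 d
   = 1.681e6/365 = 4600 yr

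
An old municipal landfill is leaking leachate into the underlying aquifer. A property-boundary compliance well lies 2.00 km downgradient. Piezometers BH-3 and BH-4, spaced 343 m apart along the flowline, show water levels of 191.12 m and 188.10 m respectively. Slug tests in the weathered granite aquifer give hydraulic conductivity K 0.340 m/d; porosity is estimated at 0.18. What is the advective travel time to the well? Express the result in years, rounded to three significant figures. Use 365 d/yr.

Hydraulic gradient i = (191.12 − 188.10) / 343 = 3.02 / 343 = 0.008805
q = Ki = 0.340 × 0.008805 = 0.002994 m/d
v_s = q/n_e = 0.002994/0.18 = 0.01663 m/d
L = 2.00 km = 2000 m
t = L / v = 2000 / 0.01663 = 120300 d
   = 120300 / 365 = 329 yr

329 years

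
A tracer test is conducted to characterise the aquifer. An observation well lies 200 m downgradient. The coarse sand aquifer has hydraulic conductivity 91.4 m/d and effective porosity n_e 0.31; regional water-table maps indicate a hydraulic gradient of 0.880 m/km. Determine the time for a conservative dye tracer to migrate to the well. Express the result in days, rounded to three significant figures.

q = Ki = 91.4 × 8.8e-4 = 0.08043 m/d
Average linear velocity = 0.08043 / 0.31 = 0.2595 m/d
t = L / v = 200 / 0.2595 = 770.8 d

771 days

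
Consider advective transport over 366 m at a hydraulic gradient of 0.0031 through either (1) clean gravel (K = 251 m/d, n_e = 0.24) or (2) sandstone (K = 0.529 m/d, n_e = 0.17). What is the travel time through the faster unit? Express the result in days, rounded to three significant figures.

Unit 1 (clean gravel): v = 251×0.0031/0.24 = 3.242 m/d, t = 366/3.242 = 112.9 d
Unit 2 (sandstone): v = 0.529×0.0031/0.17 = 0.009646 m/d, t = 366/0.009646 = 37940 d
Faster unit: t = 113 d

113 days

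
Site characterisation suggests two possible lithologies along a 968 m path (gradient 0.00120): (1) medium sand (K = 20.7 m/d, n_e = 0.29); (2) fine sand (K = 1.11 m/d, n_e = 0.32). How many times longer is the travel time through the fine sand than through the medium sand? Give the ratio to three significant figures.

Unit 1 (medium sand): v = 20.7×0.0012/0.29 = 0.08566 m/d, t = 968/0.08566 = 11300 d
Unit 2 (fine sand): v = 1.11×0.0012/0.32 = 0.004163 m/d, t = 968/0.004163 = 232600 d
t(fine sand) / t(medium sand) = 232600/11300 = 20.6

20.6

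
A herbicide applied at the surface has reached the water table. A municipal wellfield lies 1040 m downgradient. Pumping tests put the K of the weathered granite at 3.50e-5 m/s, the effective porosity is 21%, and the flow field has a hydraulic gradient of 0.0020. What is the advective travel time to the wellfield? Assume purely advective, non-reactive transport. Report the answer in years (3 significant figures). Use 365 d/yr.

K = 3.50e-5 m/s × 86400 s/d = 3.024 m/d
Specific discharge q = 3.024 × 0.0020 = 0.006048 m/d
Average linear velocity = 0.006048 / 0.21 = 0.02880 m/d
t = L / v = 1040 / 0.02880 = 36110 d
   = 36110 / 365 = 98.9 yr

98.9 years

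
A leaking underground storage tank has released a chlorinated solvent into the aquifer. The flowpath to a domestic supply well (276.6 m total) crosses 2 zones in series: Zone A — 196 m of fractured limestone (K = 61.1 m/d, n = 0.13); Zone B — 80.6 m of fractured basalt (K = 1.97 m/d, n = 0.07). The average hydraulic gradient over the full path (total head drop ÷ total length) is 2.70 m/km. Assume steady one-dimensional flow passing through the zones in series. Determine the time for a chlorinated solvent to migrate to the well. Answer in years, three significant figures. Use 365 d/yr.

Continuity: the same q passes through each zone, so ΔH = q·Σ(L_j/K_j) — the zones act as resistances in series.
Σ(L/K) = 196/61.1 + 80.6/1.97 = 3.208 + 40.91 = 44.12 d
K_eq = L_total / Σ(L/K) = 276.6 / 44.12 = 6.269 m/d
q = K_eq · i = 6.269 × 0.0027 = 0.01693 m/d (same in every zone)
Zone A: v = q/n = 0.01693/0.13 = 0.1302 m/d → t_A = 196/0.1302 = 1505 d
Zone B: v = q/n = 0.01693/0.07 = 0.2418 m/d → t_B = 80.6/0.2418 = 333.3 d
Total t = 1505 + 333.3 = 1839 d
   = 1839 / 365 = 5.04 yr

5.04 years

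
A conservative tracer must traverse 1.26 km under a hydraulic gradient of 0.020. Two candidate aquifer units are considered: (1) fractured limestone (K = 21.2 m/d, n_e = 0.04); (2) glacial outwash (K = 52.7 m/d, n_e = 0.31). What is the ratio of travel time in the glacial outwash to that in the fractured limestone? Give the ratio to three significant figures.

3.12

Unit 1 (fractured limestone): v = 21.2×0.020/0.04 = 10.60 m/d, t = 1260/10.60 = 118.9 d
Unit 2 (glacial outwash): v = 52.7×0.020/0.31 = 3.400 m/d, t = 1260/3.400 = 370.6 d
t(glacial outwash) / t(fractured limestone) = 370.6/118.9 = 3.12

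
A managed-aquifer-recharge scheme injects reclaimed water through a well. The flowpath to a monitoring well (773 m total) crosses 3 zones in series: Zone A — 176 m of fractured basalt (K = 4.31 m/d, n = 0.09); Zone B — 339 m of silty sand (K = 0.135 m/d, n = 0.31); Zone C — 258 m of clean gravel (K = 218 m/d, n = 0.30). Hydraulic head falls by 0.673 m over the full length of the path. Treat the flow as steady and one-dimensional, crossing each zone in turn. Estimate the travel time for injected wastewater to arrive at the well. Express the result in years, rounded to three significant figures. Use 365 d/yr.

2060 years

Steady 1-D flow in series ⇒ the Darcy flux q is identical in every zone and the zone head losses add (resistances L/K in series).
Σ(L/K) = 176/4.31 + 339/0.135 + 258/218 = 40.84 + 2511 + 1.183 = 2553 d
q = ΔH / Σ(L/K) = 0.673 / 2553 = 2.636e-4 m/d (same in every zone)
Zone A: v = q/n = 2.636e-4/0.09 = 0.002929 m/d → t_A = 176/0.002929 = 60090 d
Zone B: v = q/n = 2.636e-4/0.31 = 8.503e-4 m/d → t_B = 339/8.503e-4 = 398700 d
Zone C: v = q/n = 2.636e-4/0.30 = 8.787e-4 m/d → t_C = 258/8.787e-4 = 293600 d
Total t = 60090 + 398700 + 293600 = 752400 d
   = 752400 / 365 = 2060 yr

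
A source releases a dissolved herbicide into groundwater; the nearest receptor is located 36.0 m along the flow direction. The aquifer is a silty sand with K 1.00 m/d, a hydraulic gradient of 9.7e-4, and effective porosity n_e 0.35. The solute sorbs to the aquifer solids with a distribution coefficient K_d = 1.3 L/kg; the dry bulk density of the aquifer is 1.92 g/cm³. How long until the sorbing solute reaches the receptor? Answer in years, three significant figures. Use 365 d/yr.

289 years

Darcy flux q = K·i = 1.00 × 9.7e-4 = 9.700e-4 m/d
v_s = q/n_e = 9.700e-4/0.35 = 0.002771 m/d
Retardation R = 1 + ρ_b·K_d/n = 1 + 1.92×1.3/0.35 = 8.131
Contaminant velocity v_c = v/R = 0.002771/8.131 = 3.408e-4 m/d
t = L/v_c = 36.0/3.408e-4 = 105600 d
   = 105600/365 = 289 yr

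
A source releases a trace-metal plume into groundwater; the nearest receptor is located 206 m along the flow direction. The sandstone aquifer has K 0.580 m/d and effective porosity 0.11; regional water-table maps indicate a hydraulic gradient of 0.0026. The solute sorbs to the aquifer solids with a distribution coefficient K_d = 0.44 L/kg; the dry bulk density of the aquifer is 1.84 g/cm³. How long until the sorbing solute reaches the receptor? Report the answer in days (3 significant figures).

126000 days

Specific discharge q = 0.580 × 0.0026 = 0.001508 m/d
Average linear velocity = 0.001508 / 0.11 = 0.01371 m/d
Retardation R = 1 + ρ_b·K_d/n = 1 + 1.84×0.44/0.11 = 8.360
Contaminant velocity v_c = v/R = 0.01371/8.360 = 0.001640 m/d
t = L/v_c = 206/0.001640 = 125600 d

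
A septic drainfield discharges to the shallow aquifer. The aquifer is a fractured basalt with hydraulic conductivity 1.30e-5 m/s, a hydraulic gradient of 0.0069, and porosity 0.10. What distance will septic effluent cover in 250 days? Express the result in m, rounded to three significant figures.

19.4 m

K = 1.30e-5 m/s × 86400 s/d = 1.123 m/d
Darcy flux q = K·i = 1.123 × 0.0069 = 0.007750 m/d
v_s = q/n_e = 0.007750/0.10 = 0.07750 m/d
L = v × T = 0.07750 × 250 = 19.38 m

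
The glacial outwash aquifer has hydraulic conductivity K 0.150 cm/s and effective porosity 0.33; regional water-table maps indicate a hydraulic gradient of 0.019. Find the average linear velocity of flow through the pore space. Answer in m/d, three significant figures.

K = 0.150 cm/s × 864 = 129.6 m/d
Darcy flux q = K·i = 129.6 × 0.019 = 2.462 m/d
Average linear velocity = 2.462 / 0.33 = 7.462 m/d

7.46 m/d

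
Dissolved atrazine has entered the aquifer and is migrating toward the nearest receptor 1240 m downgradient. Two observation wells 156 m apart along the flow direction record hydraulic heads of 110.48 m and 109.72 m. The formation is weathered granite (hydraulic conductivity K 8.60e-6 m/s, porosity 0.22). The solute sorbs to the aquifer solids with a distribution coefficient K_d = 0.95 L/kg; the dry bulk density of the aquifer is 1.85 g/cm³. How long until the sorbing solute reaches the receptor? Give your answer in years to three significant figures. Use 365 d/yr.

Hydraulic gradient i = (110.48 − 109.72) / 156 = 0.76 / 156 = 0.004872
K = 8.60e-6 m/s × 86400 s/d = 0.7430 m/d
Darcy flux q = K·i = 0.7430 × 0.004872 = 0.003620 m/d
v = Ki/n = 0.7430·0.004872/0.22 = 0.01645 m/d
Retardation R = 1 + ρ_b·K_d/n = 1 + 1.85×0.95/0.22 = 8.989
Contaminant velocity v_c = v/R = 0.01645/8.989 = 0.001831 m/d
t = L/v_c = 1240/0.001831 = 677400 d
   = 677400/365 = 1860 yr

1860 years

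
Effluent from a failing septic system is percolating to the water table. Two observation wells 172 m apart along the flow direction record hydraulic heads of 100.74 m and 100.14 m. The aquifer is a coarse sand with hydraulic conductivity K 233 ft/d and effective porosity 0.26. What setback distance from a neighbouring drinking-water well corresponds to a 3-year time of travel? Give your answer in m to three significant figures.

Hydraulic gradient i = (100.74 − 100.14) / 172 = 0.60 / 172 = 0.003488
K = 233 ft/d × 0.3048 = 71.02 m/d
Specific discharge q = 71.02 × 0.003488 = 0.2477 m/d
v_s = q/n_e = 0.2477/0.26 = 0.9528 m/d
T = 3 yr × 365 = 1095 d
L = v × T = 0.9528 × 1095 = 1043 m

1040 m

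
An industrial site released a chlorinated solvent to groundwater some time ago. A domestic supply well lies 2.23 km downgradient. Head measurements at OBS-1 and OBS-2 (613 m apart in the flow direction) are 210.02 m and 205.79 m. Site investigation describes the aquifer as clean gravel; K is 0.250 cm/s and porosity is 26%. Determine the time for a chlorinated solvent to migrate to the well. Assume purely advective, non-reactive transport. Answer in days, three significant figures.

Hydraulic gradient i = (210.02 − 205.79) / 613 = 4.23 / 613 = 0.006900
K = 0.250 cm/s × 864 = 216.0 m/d
q = Ki = 216.0 × 0.006900 = 1.491 m/d
v = Ki/n = 216.0·0.006900/0.26 = 5.733 m/d
L = 2.23 km = 2230 m
t = L / v = 2230 / 5.733 = 389.0 d

389 days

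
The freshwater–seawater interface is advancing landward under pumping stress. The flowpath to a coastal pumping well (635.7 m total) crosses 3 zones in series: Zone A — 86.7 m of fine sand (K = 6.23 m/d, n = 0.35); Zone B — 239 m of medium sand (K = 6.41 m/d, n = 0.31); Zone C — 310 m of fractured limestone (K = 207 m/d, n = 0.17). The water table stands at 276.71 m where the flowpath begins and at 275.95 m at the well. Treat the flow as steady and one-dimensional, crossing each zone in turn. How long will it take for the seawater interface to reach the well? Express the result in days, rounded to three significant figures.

10900 days

Total head drop ΔH = 276.71 − 275.95 = 0.76 m
Continuity: the same q passes through each zone, so ΔH = q·Σ(L_j/K_j) — the zones act as resistances in series.
Σ(L/K) = 86.7/6.23 + 239/6.41 + 310/207 = 13.92 + 37.29 + 1.498 = 52.70 d
q = ΔH / Σ(L/K) = 0.76 / 52.70 = 0.01442 m/d (same in every zone)
Zone A: v = q/n = 0.01442/0.35 = 0.04120 m/d → t_A = 86.7/0.04120 = 2104 d
Zone B: v = q/n = 0.01442/0.31 = 0.04652 m/d → t_B = 239/0.04652 = 5138 d
Zone C: v = q/n = 0.01442/0.17 = 0.08483 m/d → t_C = 310/0.08483 = 3654 d
Total t = 2104 + 5138 + 3654 = 10900 d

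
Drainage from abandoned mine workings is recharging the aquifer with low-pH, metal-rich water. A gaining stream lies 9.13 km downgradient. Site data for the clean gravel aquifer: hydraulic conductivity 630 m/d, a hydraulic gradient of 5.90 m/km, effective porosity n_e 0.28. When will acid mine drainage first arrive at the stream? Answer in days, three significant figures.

688 days

Specific discharge q = 630 × 0.0059 = 3.717 m/d
Average linear velocity = 3.717 / 0.28 = 13.27 m/d
L = 9.13 km = 9130 m
t = L / v = 9130 / 13.27 = 687.8 d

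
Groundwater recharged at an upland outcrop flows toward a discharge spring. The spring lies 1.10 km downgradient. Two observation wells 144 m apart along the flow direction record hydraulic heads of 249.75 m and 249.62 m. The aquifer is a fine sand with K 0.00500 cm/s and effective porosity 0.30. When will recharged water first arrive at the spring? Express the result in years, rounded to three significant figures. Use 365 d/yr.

Hydraulic gradient i = (249.75 − 249.62) / 144 = 0.13 / 144 = 9.028e-4
K = 0.00500 cm/s × 864 = 4.320 m/d
q = Ki = 4.320 × 9.028e-4 = 0.003900 m/d
v = Ki/n = 4.320·9.028e-4/0.30 = 0.01300 m/d
L = 1.10 km = 1100 m
t = L / v = 1100 / 0.01300 = 84620 d
   = 84620 / 365 = 232 yr

232 years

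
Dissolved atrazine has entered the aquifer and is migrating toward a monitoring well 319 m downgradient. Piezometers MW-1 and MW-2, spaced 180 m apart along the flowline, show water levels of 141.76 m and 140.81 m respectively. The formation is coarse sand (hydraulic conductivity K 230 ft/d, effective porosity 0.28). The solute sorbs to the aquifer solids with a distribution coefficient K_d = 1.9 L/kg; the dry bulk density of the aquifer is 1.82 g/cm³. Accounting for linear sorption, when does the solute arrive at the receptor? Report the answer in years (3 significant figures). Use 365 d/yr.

Hydraulic gradient i = (141.76 − 140.81) / 180 = 0.95 / 180 = 0.005278
K = 230 ft/d × 0.3048 = 70.10 m/d
Specific discharge q = 70.10 × 0.005278 = 0.3700 m/d
Average linear velocity = 0.3700 / 0.28 = 1.321 m/d
Retardation R = 1 + ρ_b·K_d/n = 1 + 1.82×1.9/0.28 = 13.35
Contaminant velocity v_c = v/R = 1.321/13.35 = 0.09898 m/d
t = L/v_c = 319/0.09898 = 3223 d
   = 3223/365 = 8.83 yr

8.83 years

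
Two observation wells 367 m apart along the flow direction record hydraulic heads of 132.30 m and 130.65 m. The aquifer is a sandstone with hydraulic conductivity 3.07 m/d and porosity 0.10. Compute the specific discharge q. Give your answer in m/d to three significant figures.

0.0138 m/d

Hydraulic gradient i = (132.30 − 130.65) / 367 = 1.65 / 367 = 0.004496
Darcy flux q = K·i = 3.07 × 0.004496 = 0.01380 m/d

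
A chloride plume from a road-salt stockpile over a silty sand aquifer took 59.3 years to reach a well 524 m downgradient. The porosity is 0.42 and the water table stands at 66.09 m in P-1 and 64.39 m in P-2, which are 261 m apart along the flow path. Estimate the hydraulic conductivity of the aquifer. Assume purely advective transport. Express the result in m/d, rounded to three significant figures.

Hydraulic gradient i = (66.09 − 64.39) / 261 = 1.70 / 261 = 0.006513
t = 59.3 years = 21640 d
v = L / t = 524 / 21640 = 0.02421 m/d
K = v · n / i = 0.02421 × 0.42 / 0.006513 = 1.56 m/d

1.56 m/d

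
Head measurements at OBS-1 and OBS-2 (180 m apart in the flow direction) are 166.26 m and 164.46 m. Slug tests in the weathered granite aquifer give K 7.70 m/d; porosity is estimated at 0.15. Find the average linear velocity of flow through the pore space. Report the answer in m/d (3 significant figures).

Hydraulic gradient i = (166.26 − 164.46) / 180 = 1.80 / 180 = 0.01000
Specific discharge q = 7.70 × 0.01000 = 0.07700 m/d
v = Ki/n = 7.70·0.01000/0.15 = 0.5133 m/d

0.513 m/d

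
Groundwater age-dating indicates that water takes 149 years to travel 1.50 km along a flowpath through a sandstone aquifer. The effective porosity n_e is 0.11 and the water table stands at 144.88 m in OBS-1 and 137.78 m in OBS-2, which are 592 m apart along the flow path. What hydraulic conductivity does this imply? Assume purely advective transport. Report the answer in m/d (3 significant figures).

0.253 m/d

Hydraulic gradient i = (144.88 − 137.78) / 592 = 7.10 / 592 = 0.01199
t = 149 years = 54390 d
L = 1.50 km = 1500 m
v = L / t = 1500 / 54390 = 0.02758 m/d
K = v · n / i = 0.02758 × 0.11 / 0.01199 = 0.253 m/d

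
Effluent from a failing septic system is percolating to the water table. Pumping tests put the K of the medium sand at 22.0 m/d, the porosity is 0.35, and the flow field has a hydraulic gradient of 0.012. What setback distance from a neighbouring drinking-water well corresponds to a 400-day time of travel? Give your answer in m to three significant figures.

302 m

q = Ki = 22.0 × 0.012 = 0.2640 m/d
Seepage velocity v = q / n = 0.2640 / 0.35 = 0.7543 m/d
L = v × T = 0.7543 × 400 = 301.7 m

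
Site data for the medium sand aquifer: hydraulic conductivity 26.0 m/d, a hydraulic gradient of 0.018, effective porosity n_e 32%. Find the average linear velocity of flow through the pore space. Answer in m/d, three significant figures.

q = Ki = 26.0 × 0.018 = 0.4680 m/d
Seepage velocity v = q / n = 0.4680 / 0.32 = 1.463 m/d

1.46 m/d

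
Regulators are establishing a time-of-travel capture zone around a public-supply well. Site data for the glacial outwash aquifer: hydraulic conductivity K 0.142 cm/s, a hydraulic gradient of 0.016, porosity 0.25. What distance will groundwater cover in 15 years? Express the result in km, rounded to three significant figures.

K = 0.142 cm/s × 864 = 122.7 m/d
Darcy flux q = K·i = 122.7 × 0.016 = 1.963 m/d
Seepage velocity v = q / n = 1.963 / 0.25 = 7.852 m/d
T = 15 yr × 365 = 5475 d
L = v × T = 7.852 × 5475 = 42990 m
   = 43.0 km

43.0 km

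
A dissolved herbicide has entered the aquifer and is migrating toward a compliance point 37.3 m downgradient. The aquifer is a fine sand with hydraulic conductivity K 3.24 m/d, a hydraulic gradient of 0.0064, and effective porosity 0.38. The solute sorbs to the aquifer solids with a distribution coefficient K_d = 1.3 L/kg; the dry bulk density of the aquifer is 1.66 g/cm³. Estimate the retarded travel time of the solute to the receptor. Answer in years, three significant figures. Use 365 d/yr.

q = Ki = 3.24 × 0.0064 = 0.02074 m/d
Seepage velocity v = q / n = 0.02074 / 0.38 = 0.05457 m/d
Retardation R = 1 + ρ_b·K_d/n = 1 + 1.66×1.3/0.38 = 6.679
Contaminant velocity v_c = v/R = 0.05457/6.679 = 0.008170 m/d
t = L/v_c = 37.3/0.008170 = 4565 d
   = 4565/365 = 12.5 yr

12.5 years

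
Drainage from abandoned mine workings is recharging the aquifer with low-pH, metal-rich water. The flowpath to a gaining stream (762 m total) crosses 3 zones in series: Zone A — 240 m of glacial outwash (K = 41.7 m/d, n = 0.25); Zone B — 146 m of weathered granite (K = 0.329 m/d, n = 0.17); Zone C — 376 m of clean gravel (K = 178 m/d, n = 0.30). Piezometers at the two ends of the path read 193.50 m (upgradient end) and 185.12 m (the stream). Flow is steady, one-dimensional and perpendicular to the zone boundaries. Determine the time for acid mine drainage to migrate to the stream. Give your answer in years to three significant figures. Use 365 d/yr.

29.2 years

Total head drop ΔH = 193.50 − 185.12 = 8.38 m
Steady 1-D flow in series ⇒ the Darcy flux q is identical in every zone and the zone head losses add (resistances L/K in series).
Σ(L/K) = 240/41.7 + 146/0.329 + 376/178 = 5.755 + 443.8 + 2.112 = 451.6 d
q = ΔH / Σ(L/K) = 8.38 / 451.6 = 0.01855 m/d (same in every zone)
Zone A: v = q/n = 0.01855/0.25 = 0.07422 m/d → t_A = 240/0.07422 = 3234 d
Zone B: v = q/n = 0.01855/0.17 = 0.1091 m/d → t_B = 146/0.1091 = 1338 d
Zone C: v = q/n = 0.01855/0.30 = 0.06185 m/d → t_C = 376/0.06185 = 6079 d
Total t = 3234 + 1338 + 6079 = 10650 d
   = 10650 / 365 = 29.2 yr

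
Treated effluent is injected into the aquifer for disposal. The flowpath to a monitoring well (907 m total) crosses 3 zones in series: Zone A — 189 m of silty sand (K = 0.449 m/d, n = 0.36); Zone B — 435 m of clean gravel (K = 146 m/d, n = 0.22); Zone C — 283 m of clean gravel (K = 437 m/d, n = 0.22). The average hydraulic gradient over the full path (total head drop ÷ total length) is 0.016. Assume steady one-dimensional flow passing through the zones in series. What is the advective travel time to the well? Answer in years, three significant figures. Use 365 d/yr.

Steady 1-D flow in series ⇒ the Darcy flux q is identical in every zone and the zone head losses add (resistances L/K in series).
Σ(L/K) = 189/0.449 + 435/146 + 283/437 = 420.9 + 2.979 + 0.6476 = 424.6 d
K_eq = L_total / Σ(L/K) = 907 / 424.6 = 2.136 m/d
q = K_eq · i = 2.136 × 0.016 = 0.03418 m/d (same in every zone)
Zone A: v = q/n = 0.03418/0.36 = 0.09495 m/d → t_A = 189/0.09495 = 1991 d
Zone B: v = q/n = 0.03418/0.22 = 0.1554 m/d → t_B = 435/0.1554 = 2800 d
Zone C: v = q/n = 0.03418/0.22 = 0.1554 m/d → t_C = 283/0.1554 = 1821 d
Total t = 1991 + 2800 + 1821 = 6612 d
   = 6612 / 365 = 18.1 yr

18.1 years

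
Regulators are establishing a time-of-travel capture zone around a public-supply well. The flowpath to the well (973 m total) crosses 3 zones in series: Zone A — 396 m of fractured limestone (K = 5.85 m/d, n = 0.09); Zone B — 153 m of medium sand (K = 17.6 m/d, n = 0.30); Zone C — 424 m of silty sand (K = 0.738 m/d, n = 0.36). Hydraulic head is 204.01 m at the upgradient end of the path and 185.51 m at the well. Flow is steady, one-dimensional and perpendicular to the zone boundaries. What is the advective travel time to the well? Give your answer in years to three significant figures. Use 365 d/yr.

Total head drop ΔH = 204.01 − 185.51 = 18.50 m
Continuity: the same q passes through each zone, so ΔH = q·Σ(L_j/K_j) — the zones act as resistances in series.
Σ(L/K) = 396/5.85 + 153/17.6 + 424/0.738 = 67.69 + 8.693 + 574.5 = 650.9 d
q = ΔH / Σ(L/K) = 18.50 / 650.9 = 0.02842 m/d (same in every zone)
Zone A: v = q/n = 0.02842/0.09 = 0.3158 m/d → t_A = 396/0.3158 = 1254 d
Zone B: v = q/n = 0.02842/0.30 = 0.09474 m/d → t_B = 153/0.09474 = 1615 d
Zone C: v = q/n = 0.02842/0.36 = 0.07895 m/d → t_C = 424/0.07895 = 5371 d
Total t = 1254 + 1615 + 5371 = 8239 d
   = 8239 / 365 = 22.6 yr

22.6 years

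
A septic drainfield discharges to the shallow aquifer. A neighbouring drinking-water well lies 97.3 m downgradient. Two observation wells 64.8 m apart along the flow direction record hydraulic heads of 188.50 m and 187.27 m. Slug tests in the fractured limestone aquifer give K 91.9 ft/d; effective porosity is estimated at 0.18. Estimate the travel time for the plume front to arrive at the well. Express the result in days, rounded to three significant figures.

Hydraulic gradient i = (188.50 − 187.27) / 64.8 = 1.23 / 64.8 = 0.01898
K = 91.9 ft/d × 0.3048 = 28.01 m/d
q = Ki = 28.01 × 0.01898 = 0.5317 m/d
v_s = q/n_e = 0.5317/0.18 = 2.954 m/d
t = L / v = 97.3 / 2.954 = 32.94 d

32.9 days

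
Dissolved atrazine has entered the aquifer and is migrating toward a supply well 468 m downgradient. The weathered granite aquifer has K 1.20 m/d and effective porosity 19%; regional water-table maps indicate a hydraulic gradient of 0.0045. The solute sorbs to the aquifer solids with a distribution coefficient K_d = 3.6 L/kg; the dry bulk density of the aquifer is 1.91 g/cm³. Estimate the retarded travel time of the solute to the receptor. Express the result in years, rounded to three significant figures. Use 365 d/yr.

q = Ki = 1.20 × 0.0045 = 0.005400 m/d
v_s = q/n_e = 0.005400/0.19 = 0.02842 m/d
Retardation R = 1 + ρ_b·K_d/n = 1 + 1.91×3.6/0.19 = 37.19
Contaminant velocity v_c = v/R = 0.02842/37.19 = 7.642e-4 m/d
t = L/v_c = 468/7.642e-4 = 612400 d
   = 612400/365 = 1680 yr

1680 years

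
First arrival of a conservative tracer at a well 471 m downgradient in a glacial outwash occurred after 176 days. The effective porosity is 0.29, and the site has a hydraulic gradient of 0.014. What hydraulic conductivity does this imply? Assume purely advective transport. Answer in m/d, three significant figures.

55.4 m/d

v = L / t = 471 / 176 = 2.676 m/d
K = v · n / i = 2.676 × 0.29 / 0.014 = 55.4 m/d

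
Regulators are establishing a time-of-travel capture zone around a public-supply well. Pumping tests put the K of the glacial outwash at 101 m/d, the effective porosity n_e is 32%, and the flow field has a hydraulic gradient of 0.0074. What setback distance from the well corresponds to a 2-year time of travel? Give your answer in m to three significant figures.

Specific discharge q = 101 × 0.0074 = 0.7474 m/d
Average linear velocity = 0.7474 / 0.32 = 2.336 m/d
T = 2 yr × 365 = 730 d
L = v × T = 2.336 × 730 = 1705 m

1710 m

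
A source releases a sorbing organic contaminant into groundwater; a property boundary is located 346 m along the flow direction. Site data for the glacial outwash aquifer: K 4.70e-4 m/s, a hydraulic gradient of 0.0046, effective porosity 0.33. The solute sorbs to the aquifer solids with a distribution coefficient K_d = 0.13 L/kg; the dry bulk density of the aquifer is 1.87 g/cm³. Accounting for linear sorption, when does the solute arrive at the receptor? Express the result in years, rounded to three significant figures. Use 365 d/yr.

K = 4.70e-4 m/s × 86400 s/d = 40.61 m/d
q = Ki = 40.61 × 0.0046 = 0.1868 m/d
Seepage velocity v = q / n = 0.1868 / 0.33 = 0.5661 m/d
Retardation R = 1 + ρ_b·K_d/n = 1 + 1.87×0.13/0.33 = 1.737
Contaminant velocity v_c = v/R = 0.5661/1.737 = 0.3259 m/d
t = L/v_c = 346/0.3259 = 1062 d
   = 1062/365 = 2.91 yr

2.91 years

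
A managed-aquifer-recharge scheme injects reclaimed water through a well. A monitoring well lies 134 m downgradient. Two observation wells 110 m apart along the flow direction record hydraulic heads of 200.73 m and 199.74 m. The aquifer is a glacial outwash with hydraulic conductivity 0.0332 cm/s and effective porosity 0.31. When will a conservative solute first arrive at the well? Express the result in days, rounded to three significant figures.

Hydraulic gradient i = (200.73 − 199.74) / 110 = 0.99 / 110 = 0.009000
K = 0.0332 cm/s × 864 = 28.68 m/d
Darcy flux q = K·i = 28.68 × 0.009000 = 0.2582 m/d
Average linear velocity = 0.2582 / 0.31 = 0.8328 m/d
t = L / v = 134 / 0.8328 = 160.9 d

161 days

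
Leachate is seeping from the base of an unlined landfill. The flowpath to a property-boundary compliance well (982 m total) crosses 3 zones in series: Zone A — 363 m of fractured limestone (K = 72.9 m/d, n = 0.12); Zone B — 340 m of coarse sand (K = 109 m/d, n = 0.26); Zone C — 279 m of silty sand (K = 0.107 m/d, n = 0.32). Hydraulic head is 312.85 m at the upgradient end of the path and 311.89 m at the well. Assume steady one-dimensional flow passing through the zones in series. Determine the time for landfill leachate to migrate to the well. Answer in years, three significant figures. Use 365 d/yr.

1650 years

Total head drop ΔH = 312.85 − 311.89 = 0.96 m
Continuity: the same q passes through each zone, so ΔH = q·Σ(L_j/K_j) — the zones act as resistances in series.
Σ(L/K) = 363/72.9 + 340/109 + 279/0.107 = 4.979 + 3.119 + 2607 = 2616 d
q = ΔH / Σ(L/K) = 0.96 / 2616 = 3.670e-4 m/d (same in every zone)
Zone A: v = q/n = 3.670e-4/0.12 = 0.003059 m/d → t_A = 363/0.003059 = 118700 d
Zone B: v = q/n = 3.670e-4/0.26 = 0.001412 m/d → t_B = 340/0.001412 = 240900 d
Zone C: v = q/n = 3.670e-4/0.32 = 0.001147 m/d → t_C = 279/0.001147 = 243200 d
Total t = 118700 + 240900 + 243200 = 602800 d
   = 602800 / 365 = 1650 yr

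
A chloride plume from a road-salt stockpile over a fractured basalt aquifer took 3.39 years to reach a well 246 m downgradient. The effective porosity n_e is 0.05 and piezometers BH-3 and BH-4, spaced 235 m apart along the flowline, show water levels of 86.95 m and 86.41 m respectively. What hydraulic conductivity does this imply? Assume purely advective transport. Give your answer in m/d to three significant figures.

Hydraulic gradient i = (86.95 − 86.41) / 235 = 0.54 / 235 = 0.002298
t = 3.39 years = 1237 d
v = L / t = 246 / 1237 = 0.1988 m/d
K = v · n / i = 0.1988 × 0.05 / 0.002298 = 4.33 m/d

4.33 m/d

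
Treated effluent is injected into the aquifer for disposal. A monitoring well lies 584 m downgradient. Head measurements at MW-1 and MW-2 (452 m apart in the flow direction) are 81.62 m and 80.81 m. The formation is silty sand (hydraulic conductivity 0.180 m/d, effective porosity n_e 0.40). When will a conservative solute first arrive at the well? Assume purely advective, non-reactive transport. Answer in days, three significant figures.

Hydraulic gradient i = (81.62 − 80.81) / 452 = 0.81 / 452 = 0.001792
q = Ki = 0.180 × 0.001792 = 3.226e-4 m/d
v = Ki/n = 0.180·0.001792/0.40 = 8.064e-4 m/d
t = L / v = 584 / 8.064e-4 = 724200 d

724000 days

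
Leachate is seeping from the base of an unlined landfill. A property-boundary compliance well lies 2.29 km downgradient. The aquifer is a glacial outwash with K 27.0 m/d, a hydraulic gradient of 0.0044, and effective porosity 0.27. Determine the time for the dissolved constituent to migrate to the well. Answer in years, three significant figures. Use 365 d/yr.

14.3 years

Darcy flux q = K·i = 27.0 × 0.0044 = 0.1188 m/d
v = Ki/n = 27.0·0.0044/0.27 = 0.4400 m/d
L = 2.29 km = 2290 m
t = L / v = 2290 / 0.4400 = 5205 d
   = 5205 / 365 = 14.3 yr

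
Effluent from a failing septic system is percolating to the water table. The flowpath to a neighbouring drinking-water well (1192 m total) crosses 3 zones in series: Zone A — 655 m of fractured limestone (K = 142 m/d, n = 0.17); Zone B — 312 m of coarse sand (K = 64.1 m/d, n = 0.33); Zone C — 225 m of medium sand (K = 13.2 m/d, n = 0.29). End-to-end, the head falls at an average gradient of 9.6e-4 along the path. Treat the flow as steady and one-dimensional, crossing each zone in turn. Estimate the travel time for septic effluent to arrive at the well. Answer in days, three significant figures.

6480 days

For zones in series the flux q is common to all zones; the equivalent conductivity is the harmonic (thickness-weighted) mean, K_eq = L_total / Σ(L_j/K_j).
Σ(L/K) = 655/142 + 312/64.1 + 225/13.2 = 4.613 + 4.867 + 17.05 = 26.53 d
K_eq = L_total / Σ(L/K) = 1192 / 26.53 = 44.94 m/d
q = K_eq · i = 44.94 × 9.6e-4 = 0.04314 m/d (same in every zone)
Zone A: v = q/n = 0.04314/0.17 = 0.2538 m/d → t_A = 655/0.2538 = 2581 d
Zone B: v = q/n = 0.04314/0.33 = 0.1307 m/d → t_B = 312/0.1307 = 2387 d
Zone C: v = q/n = 0.04314/0.29 = 0.1488 m/d → t_C = 225/0.1488 = 1513 d
Total t = 2581 + 2387 + 1513 = 6480 d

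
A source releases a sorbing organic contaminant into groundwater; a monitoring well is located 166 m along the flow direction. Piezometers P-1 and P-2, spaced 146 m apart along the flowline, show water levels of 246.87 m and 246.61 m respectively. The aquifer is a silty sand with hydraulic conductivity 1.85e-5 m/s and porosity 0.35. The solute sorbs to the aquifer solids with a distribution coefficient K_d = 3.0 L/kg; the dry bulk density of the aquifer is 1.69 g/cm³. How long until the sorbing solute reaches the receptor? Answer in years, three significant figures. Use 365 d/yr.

866 years

Hydraulic gradient i = (246.87 − 246.61) / 146 = 0.26 / 146 = 0.001781
K = 1.85e-5 m/s × 86400 s/d = 1.598 m/d
Specific discharge q = 1.598 × 0.001781 = 0.002846 m/d
v = Ki/n = 1.598·0.001781/0.35 = 0.008133 m/d
Retardation R = 1 + ρ_b·K_d/n = 1 + 1.69×3.0/0.35 = 15.49
Contaminant velocity v_c = v/R = 0.008133/15.49 = 5.252e-4 m/d
t = L/v_c = 166/5.252e-4 = 316100 d
   = 316100/365 = 866 yr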